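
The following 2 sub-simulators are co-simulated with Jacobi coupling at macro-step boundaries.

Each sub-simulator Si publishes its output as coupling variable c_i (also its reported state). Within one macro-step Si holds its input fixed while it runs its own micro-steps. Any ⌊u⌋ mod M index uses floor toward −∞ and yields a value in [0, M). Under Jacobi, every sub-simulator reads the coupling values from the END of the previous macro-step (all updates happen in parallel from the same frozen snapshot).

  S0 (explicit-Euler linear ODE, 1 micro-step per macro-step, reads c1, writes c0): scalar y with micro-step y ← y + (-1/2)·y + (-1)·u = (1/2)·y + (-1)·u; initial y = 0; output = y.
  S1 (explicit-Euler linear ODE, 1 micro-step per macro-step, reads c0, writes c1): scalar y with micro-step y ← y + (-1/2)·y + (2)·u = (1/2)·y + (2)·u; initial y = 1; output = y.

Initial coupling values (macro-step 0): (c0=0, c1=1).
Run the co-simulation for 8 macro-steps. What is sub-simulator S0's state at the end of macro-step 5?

S0 state at macro-step 5 = 11/16

macro 1: S0 reads c1=1 → after 1×micro: -1; S1 reads c0=0 → after 1×micro: 1/2 ⇒ (c0=-1, c1=1/2)
macro 2: S0 reads c1=1/2 → after 1×micro: -1; S1 reads c0=-1 → after 1×micro: -7/4 ⇒ (c0=-1, c1=-7/4)
macro 3: S0 reads c1=-7/4 → after 1×micro: 5/4; S1 reads c0=-1 → after 1×micro: -23/8 ⇒ (c0=5/4, c1=-23/8)
macro 4: S0 reads c1=-23/8 → after 1×micro: 7/2; S1 reads c0=5/4 → after 1×micro: 17/16 ⇒ (c0=7/2, c1=17/16)
macro 5: S0 reads c1=17/16 → after 1×micro: 11/16; S1 reads c0=7/2 → after 1×micro: 241/32 ⇒ (c0=11/16, c1=241/32)
macro 6: S0 reads c1=241/32 → after 1×micro: -115/16; S1 reads c0=11/16 → after 1×micro: 329/64 ⇒ (c0=-115/16, c1=329/64)
macro 7: S0 reads c1=329/64 → after 1×micro: -559/64; S1 reads c0=-115/16 → after 1×micro: -1511/128 ⇒ (c0=-559/64, c1=-1511/128)
macro 8: S0 reads c1=-1511/128 → after 1×micro: 119/16; S1 reads c0=-559/64 → after 1×micro: -5983/256 ⇒ (c0=119/16, c1=-5983/256)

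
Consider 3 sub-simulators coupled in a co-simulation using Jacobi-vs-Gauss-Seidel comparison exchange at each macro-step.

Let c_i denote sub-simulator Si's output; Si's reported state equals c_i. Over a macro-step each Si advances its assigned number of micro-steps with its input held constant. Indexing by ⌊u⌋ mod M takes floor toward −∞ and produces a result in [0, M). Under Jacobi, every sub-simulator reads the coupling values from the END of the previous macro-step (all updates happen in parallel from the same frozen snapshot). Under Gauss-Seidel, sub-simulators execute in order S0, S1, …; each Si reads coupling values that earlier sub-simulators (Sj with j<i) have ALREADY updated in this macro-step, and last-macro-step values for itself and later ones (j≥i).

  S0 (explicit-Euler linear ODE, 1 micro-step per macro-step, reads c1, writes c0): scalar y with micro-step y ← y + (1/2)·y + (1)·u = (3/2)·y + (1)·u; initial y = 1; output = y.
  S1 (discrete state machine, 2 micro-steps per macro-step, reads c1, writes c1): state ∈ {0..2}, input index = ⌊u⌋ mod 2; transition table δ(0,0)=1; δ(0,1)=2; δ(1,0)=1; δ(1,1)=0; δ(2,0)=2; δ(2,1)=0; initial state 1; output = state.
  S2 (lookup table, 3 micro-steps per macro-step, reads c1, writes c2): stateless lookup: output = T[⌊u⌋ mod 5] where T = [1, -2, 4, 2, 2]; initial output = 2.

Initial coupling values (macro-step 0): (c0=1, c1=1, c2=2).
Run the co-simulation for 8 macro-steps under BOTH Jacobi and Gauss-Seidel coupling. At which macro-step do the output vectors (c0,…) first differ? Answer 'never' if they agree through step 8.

[Jacobi] macro 1: S0 reads c1=1 → after 1×micro: 5/2; S1 reads c1=1 → after 2×micro: 2; S2 reads c1=1 → after 3×micro: -2 ⇒ (c0=5/2, c1=2, c2=-2)
[Jacobi] macro 2: S0 reads c1=2 → after 1×micro: 23/4; S1 reads c1=2 → after 2×micro: 2; S2 reads c1=2 → after 3×micro: 4 ⇒ (c0=23/4, c1=2, c2=4)
[Jacobi] macro 3: S0 reads c1=2 → after 1×micro: 85/8; S1 reads c1=2 → after 2×micro: 2; S2 reads c1=2 → after 3×micro: 4 ⇒ (c0=85/8, c1=2, c2=4)
[Jacobi] macro 4: S0 reads c1=2 → after 1×micro: 287/16; S1 reads c1=2 → after 2×micro: 2; S2 reads c1=2 → after 3×micro: 4 ⇒ (c0=287/16, c1=2, c2=4)
[Jacobi] macro 5: S0 reads c1=2 → after 1×micro: 925/32; S1 reads c1=2 → after 2×micro: 2; S2 reads c1=2 → after 3×micro: 4 ⇒ (c0=925/32, c1=2, c2=4)
[Jacobi] macro 6: S0 reads c1=2 → after 1×micro: 2903/64; S1 reads c1=2 → after 2×micro: 2; S2 reads c1=2 → after 3×micro: 4 ⇒ (c0=2903/64, c1=2, c2=4)
[Jacobi] macro 7: S0 reads c1=2 → after 1×micro: 8965/128; S1 reads c1=2 → after 2×micro: 2; S2 reads c1=2 → after 3×micro: 4 ⇒ (c0=8965/128, c1=2, c2=4)
[Jacobi] macro 8: S0 reads c1=2 → after 1×micro: 27407/256; S1 reads c1=2 → after 2×micro: 2; S2 reads c1=2 → after 3×micro: 4 ⇒ (c0=27407/256, c1=2, c2=4)
[Gauss-Seidel] macro 1: S0 reads c1=1 → after 1×micro: 5/2; S1 reads c1=1 → after 2×micro: 2; S2 reads c1=2 → after 3×micro: 4 ⇒ (c0=5/2, c1=2, c2=4)
[Gauss-Seidel] macro 2: S0 reads c1=2 → after 1×micro: 23/4; S1 reads c1=2 → after 2×micro: 2; S2 reads c1=2 → after 3×micro: 4 ⇒ (c0=23/4, c1=2, c2=4)
[Gauss-Seidel] macro 3: S0 reads c1=2 → after 1×micro: 85/8; S1 reads c1=2 → after 2×micro: 2; S2 reads c1=2 → after 3×micro: 4 ⇒ (c0=85/8, c1=2, c2=4)
[Gauss-Seidel] macro 4: S0 reads c1=2 → after 1×micro: 287/16; S1 reads c1=2 → after 2×micro: 2; S2 reads c1=2 → after 3×micro: 4 ⇒ (c0=287/16, c1=2, c2=4)
[Gauss-Seidel] macro 5: S0 reads c1=2 → after 1×micro: 925/32; S1 reads c1=2 → after 2×micro: 2; S2 reads c1=2 → after 3×micro: 4 ⇒ (c0=925/32, c1=2, c2=4)
[Gauss-Seidel] macro 6: S0 reads c1=2 → after 1×micro: 2903/64; S1 reads c1=2 → after 2×micro: 2; S2 reads c1=2 → after 3×micro: 4 ⇒ (c0=2903/64, c1=2, c2=4)
[Gauss-Seidel] macro 7: S0 reads c1=2 → after 1×micro: 8965/128; S1 reads c1=2 → after 2×micro: 2; S2 reads c1=2 → after 3×micro: 4 ⇒ (c0=8965/128, c1=2, c2=4)
[Gauss-Seidel] macro 8: S0 reads c1=2 → after 1×micro: 27407/256; S1 reads c1=2 → after 2×micro: 2; S2 reads c1=2 → after 3×micro: 4 ⇒ (c0=27407/256, c1=2, c2=4)

first divergence at macro-step: 1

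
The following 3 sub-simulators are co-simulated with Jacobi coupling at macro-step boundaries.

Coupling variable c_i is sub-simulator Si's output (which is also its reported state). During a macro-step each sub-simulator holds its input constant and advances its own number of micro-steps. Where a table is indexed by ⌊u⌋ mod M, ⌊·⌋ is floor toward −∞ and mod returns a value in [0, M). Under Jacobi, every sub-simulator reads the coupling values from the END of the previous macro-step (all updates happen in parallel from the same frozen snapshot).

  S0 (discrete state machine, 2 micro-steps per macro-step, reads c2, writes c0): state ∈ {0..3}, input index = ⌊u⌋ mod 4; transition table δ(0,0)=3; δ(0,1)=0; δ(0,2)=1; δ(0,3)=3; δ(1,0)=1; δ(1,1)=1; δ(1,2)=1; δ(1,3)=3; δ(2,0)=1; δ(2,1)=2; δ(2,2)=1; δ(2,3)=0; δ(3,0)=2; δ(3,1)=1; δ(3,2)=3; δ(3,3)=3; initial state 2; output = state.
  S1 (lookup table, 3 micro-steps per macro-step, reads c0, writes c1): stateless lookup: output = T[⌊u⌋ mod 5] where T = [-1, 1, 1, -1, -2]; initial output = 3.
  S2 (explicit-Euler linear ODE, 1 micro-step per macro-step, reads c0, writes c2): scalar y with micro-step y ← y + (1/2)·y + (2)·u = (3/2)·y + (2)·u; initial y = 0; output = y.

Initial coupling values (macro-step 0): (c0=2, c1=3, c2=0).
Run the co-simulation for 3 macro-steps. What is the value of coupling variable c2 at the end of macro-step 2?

macro 1: S0 reads c2=0 → after 2×micro: 1; S1 reads c0=2 → after 3×micro: 1; S2 reads c0=2 → after 1×micro: 4 ⇒ (c0=1, c1=1, c2=4)
macro 2: S0 reads c2=4 → after 2×micro: 1; S1 reads c0=1 → after 3×micro: 1; S2 reads c0=1 → after 1×micro: 8 ⇒ (c0=1, c1=1, c2=8)
macro 3: S0 reads c2=8 → after 2×micro: 1; S1 reads c0=1 → after 3×micro: 1; S2 reads c0=1 → after 1×micro: 14 ⇒ (c0=1, c1=1, c2=14)

c2 at macro-step 2 = 8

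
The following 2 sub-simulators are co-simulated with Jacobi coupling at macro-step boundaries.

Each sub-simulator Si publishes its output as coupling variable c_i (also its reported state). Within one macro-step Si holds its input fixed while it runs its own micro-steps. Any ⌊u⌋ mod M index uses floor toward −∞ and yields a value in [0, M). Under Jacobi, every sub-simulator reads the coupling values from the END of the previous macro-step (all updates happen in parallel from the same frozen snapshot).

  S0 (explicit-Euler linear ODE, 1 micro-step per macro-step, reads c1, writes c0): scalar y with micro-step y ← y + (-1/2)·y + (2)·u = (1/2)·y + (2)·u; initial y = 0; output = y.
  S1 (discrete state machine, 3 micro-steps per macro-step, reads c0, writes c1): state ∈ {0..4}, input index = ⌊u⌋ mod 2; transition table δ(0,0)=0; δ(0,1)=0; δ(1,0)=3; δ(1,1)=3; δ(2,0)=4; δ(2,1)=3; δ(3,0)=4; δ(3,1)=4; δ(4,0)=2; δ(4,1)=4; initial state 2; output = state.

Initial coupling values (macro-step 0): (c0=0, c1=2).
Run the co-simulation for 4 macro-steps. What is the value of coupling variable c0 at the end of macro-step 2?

c0 at macro-step 2 = 10

macro 1: S0 reads c1=2 → after 1×micro: 4; S1 reads c0=0 → after 3×micro: 4 ⇒ (c0=4, c1=4)
macro 2: S0 reads c1=4 → after 1×micro: 10; S1 reads c0=4 → after 3×micro: 2 ⇒ (c0=10, c1=2)
macro 3: S0 reads c1=2 → after 1×micro: 9; S1 reads c0=10 → after 3×micro: 4 ⇒ (c0=9, c1=4)
macro 4: S0 reads c1=4 → after 1×micro: 25/2; S1 reads c0=9 → after 3×micro: 4 ⇒ (c0=25/2, c1=4)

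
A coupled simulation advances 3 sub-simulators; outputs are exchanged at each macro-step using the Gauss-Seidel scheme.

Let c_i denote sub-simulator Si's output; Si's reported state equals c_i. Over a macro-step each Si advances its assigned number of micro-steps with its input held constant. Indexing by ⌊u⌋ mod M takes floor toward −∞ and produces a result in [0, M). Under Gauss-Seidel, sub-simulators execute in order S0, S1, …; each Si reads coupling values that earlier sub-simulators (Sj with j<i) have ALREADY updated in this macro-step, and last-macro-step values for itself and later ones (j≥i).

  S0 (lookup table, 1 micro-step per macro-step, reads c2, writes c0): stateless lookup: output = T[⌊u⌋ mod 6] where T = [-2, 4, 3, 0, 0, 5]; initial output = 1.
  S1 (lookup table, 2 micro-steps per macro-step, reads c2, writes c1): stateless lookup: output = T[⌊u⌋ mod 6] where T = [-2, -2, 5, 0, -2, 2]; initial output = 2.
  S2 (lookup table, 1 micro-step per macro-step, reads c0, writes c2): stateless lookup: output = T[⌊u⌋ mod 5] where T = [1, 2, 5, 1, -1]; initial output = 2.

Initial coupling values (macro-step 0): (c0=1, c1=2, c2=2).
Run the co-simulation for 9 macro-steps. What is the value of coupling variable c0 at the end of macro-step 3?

c0 at macro-step 3 = 5

macro 1: S0 reads c2=2 → after 1×micro: 3; S1 reads c2=2 → after 2×micro: 5; S2 reads c0=3 → after 1×micro: 1 ⇒ (c0=3, c1=5, c2=1)
macro 2: S0 reads c2=1 → after 1×micro: 4; S1 reads c2=1 → after 2×micro: -2; S2 reads c0=4 → after 1×micro: -1 ⇒ (c0=4, c1=-2, c2=-1)
macro 3: S0 reads c2=-1 → after 1×micro: 5; S1 reads c2=-1 → after 2×micro: 2; S2 reads c0=5 → after 1×micro: 1 ⇒ (c0=5, c1=2, c2=1)
macro 4: S0 reads c2=1 → after 1×micro: 4; S1 reads c2=1 → after 2×micro: -2; S2 reads c0=4 → after 1×micro: -1 ⇒ (c0=4, c1=-2, c2=-1)
macro 5: S0 reads c2=-1 → after 1×micro: 5; S1 reads c2=-1 → after 2×micro: 2; S2 reads c0=5 → after 1×micro: 1 ⇒ (c0=5, c1=2, c2=1)
macro 6: S0 reads c2=1 → after 1×micro: 4; S1 reads c2=1 → after 2×micro: -2; S2 reads c0=4 → after 1×micro: -1 ⇒ (c0=4, c1=-2, c2=-1)
macro 7: S0 reads c2=-1 → after 1×micro: 5; S1 reads c2=-1 → after 2×micro: 2; S2 reads c0=5 → after 1×micro: 1 ⇒ (c0=5, c1=2, c2=1)
macro 8: S0 reads c2=1 → after 1×micro: 4; S1 reads c2=1 → after 2×micro: -2; S2 reads c0=4 → after 1×micro: -1 ⇒ (c0=4, c1=-2, c2=-1)
macro 9: S0 reads c2=-1 → after 1×micro: 5; S1 reads c2=-1 → after 2×micro: 2; S2 reads c0=5 → after 1×micro: 1 ⇒ (c0=5, c1=2, c2=1)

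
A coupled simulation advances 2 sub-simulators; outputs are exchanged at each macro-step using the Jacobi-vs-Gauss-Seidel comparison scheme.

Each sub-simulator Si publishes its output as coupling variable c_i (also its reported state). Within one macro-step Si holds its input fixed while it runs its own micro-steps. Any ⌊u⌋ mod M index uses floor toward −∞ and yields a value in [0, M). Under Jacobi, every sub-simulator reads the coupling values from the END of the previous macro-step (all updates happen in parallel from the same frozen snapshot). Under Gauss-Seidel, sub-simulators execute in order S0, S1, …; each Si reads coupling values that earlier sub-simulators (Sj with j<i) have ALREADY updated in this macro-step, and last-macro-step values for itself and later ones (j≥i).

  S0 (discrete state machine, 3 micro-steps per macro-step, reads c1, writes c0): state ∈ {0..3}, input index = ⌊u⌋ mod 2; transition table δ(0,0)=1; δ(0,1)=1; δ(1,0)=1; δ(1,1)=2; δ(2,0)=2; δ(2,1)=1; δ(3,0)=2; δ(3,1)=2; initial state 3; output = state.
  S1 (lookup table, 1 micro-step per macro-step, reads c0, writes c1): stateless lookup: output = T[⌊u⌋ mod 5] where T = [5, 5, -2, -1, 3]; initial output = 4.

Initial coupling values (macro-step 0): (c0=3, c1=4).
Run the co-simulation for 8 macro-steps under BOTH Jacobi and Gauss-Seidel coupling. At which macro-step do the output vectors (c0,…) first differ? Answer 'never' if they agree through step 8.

first divergence at macro-step: 1

[Jacobi] macro 1: S0 reads c1=4 → after 3×micro: 2; S1 reads c0=3 → after 1×micro: -1 ⇒ (c0=2, c1=-1)
[Jacobi] macro 2: S0 reads c1=-1 → after 3×micro: 1; S1 reads c0=2 → after 1×micro: -2 ⇒ (c0=1, c1=-2)
[Jacobi] macro 3: S0 reads c1=-2 → after 3×micro: 1; S1 reads c0=1 → after 1×micro: 5 ⇒ (c0=1, c1=5)
[Jacobi] macro 4: S0 reads c1=5 → after 3×micro: 2; S1 reads c0=1 → after 1×micro: 5 ⇒ (c0=2, c1=5)
[Jacobi] macro 5: S0 reads c1=5 → after 3×micro: 1; S1 reads c0=2 → after 1×micro: -2 ⇒ (c0=1, c1=-2)
[Jacobi] macro 6: S0 reads c1=-2 → after 3×micro: 1; S1 reads c0=1 → after 1×micro: 5 ⇒ (c0=1, c1=5)
[Jacobi] macro 7: S0 reads c1=5 → after 3×micro: 2; S1 reads c0=1 → after 1×micro: 5 ⇒ (c0=2, c1=5)
[Jacobi] macro 8: S0 reads c1=5 → after 3×micro: 1; S1 reads c0=2 → after 1×micro: -2 ⇒ (c0=1, c1=-2)
[Gauss-Seidel] macro 1: S0 reads c1=4 → after 3×micro: 2; S1 reads c0=2 → after 1×micro: -2 ⇒ (c0=2, c1=-2)
[Gauss-Seidel] macro 2: S0 reads c1=-2 → after 3×micro: 2; S1 reads c0=2 → after 1×micro: -2 ⇒ (c0=2, c1=-2)
[Gauss-Seidel] macro 3: S0 reads c1=-2 → after 3×micro: 2; S1 reads c0=2 → after 1×micro: -2 ⇒ (c0=2, c1=-2)
[Gauss-Seidel] macro 4: S0 reads c1=-2 → after 3×micro: 2; S1 reads c0=2 → after 1×micro: -2 ⇒ (c0=2, c1=-2)
[Gauss-Seidel] macro 5: S0 reads c1=-2 → after 3×micro: 2; S1 reads c0=2 → after 1×micro: -2 ⇒ (c0=2, c1=-2)
[Gauss-Seidel] macro 6: S0 reads c1=-2 → after 3×micro: 2; S1 reads c0=2 → after 1×micro: -2 ⇒ (c0=2, c1=-2)
[Gauss-Seidel] macro 7: S0 reads c1=-2 → after 3×micro: 2; S1 reads c0=2 → after 1×micro: -2 ⇒ (c0=2, c1=-2)
[Gauss-Seidel] macro 8: S0 reads c1=-2 → after 3×micro: 2; S1 reads c0=2 → after 1×micro: -2 ⇒ (c0=2, c1=-2)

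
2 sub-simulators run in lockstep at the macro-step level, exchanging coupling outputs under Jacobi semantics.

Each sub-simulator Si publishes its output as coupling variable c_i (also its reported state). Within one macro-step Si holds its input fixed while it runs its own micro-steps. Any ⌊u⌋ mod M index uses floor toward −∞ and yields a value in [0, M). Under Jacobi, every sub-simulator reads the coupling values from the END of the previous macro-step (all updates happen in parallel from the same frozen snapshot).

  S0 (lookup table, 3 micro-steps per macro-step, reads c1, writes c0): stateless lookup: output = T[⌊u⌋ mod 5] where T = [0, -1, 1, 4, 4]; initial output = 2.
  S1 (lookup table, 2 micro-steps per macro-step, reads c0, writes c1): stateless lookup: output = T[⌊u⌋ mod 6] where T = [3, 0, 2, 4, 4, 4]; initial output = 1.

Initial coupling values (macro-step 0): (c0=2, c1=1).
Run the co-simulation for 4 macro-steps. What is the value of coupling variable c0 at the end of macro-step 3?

c0 at macro-step 3 = 4

macro 1: S0 reads c1=1 → after 3×micro: -1; S1 reads c0=2 → after 2×micro: 2 ⇒ (c0=-1, c1=2)
macro 2: S0 reads c1=2 → after 3×micro: 1; S1 reads c0=-1 → after 2×micro: 4 ⇒ (c0=1, c1=4)
macro 3: S0 reads c1=4 → after 3×micro: 4; S1 reads c0=1 → after 2×micro: 0 ⇒ (c0=4, c1=0)
macro 4: S0 reads c1=0 → after 3×micro: 0; S1 reads c0=4 → after 2×micro: 4 ⇒ (c0=0, c1=4)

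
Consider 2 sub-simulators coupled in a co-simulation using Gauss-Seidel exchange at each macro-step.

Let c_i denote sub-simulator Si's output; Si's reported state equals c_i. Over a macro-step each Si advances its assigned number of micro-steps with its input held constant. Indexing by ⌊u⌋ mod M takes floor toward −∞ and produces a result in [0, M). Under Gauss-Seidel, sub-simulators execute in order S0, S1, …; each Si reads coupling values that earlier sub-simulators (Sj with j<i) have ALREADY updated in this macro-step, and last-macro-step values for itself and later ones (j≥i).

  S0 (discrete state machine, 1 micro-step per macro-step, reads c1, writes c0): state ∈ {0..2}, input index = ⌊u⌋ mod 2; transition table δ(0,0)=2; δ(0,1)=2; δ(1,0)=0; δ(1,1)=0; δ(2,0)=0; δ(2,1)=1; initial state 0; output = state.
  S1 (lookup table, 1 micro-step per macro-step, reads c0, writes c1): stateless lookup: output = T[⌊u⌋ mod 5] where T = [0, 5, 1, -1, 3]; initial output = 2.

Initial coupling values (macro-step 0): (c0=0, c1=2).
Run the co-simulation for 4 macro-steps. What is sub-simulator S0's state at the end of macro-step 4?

S0 state at macro-step 4 = 2

macro 1: S0 reads c1=2 → after 1×micro: 2; S1 reads c0=2 → after 1×micro: 1 ⇒ (c0=2, c1=1)
macro 2: S0 reads c1=1 → after 1×micro: 1; S1 reads c0=1 → after 1×micro: 5 ⇒ (c0=1, c1=5)
macro 3: S0 reads c1=5 → after 1×micro: 0; S1 reads c0=0 → after 1×micro: 0 ⇒ (c0=0, c1=0)
macro 4: S0 reads c1=0 → after 1×micro: 2; S1 reads c0=2 → after 1×micro: 1 ⇒ (c0=2, c1=1)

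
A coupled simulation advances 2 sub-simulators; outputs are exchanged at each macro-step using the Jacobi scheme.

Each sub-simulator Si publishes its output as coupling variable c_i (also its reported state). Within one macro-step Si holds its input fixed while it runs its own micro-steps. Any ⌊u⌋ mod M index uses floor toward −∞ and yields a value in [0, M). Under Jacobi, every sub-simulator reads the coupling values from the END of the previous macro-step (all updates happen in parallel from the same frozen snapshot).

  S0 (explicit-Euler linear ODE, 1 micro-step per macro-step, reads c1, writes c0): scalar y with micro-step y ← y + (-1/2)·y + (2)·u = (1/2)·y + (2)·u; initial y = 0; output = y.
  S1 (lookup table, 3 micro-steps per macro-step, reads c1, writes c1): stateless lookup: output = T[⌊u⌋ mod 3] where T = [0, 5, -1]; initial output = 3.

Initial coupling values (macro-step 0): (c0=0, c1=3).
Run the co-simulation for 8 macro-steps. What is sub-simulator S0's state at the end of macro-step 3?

macro 1: S0 reads c1=3 → after 1×micro: 6; S1 reads c1=3 → after 3×micro: 0 ⇒ (c0=6, c1=0)
macro 2: S0 reads c1=0 → after 1×micro: 3; S1 reads c1=0 → after 3×micro: 0 ⇒ (c0=3, c1=0)
macro 3: S0 reads c1=0 → after 1×micro: 3/2; S1 reads c1=0 → after 3×micro: 0 ⇒ (c0=3/2, c1=0)
macro 4: S0 reads c1=0 → after 1×micro: 3/4; S1 reads c1=0 → after 3×micro: 0 ⇒ (c0=3/4, c1=0)
macro 5: S0 reads c1=0 → after 1×micro: 3/8; S1 reads c1=0 → after 3×micro: 0 ⇒ (c0=3/8, c1=0)
macro 6: S0 reads c1=0 → after 1×micro: 3/16; S1 reads c1=0 → after 3×micro: 0 ⇒ (c0=3/16, c1=0)
macro 7: S0 reads c1=0 → after 1×micro: 3/32; S1 reads c1=0 → after 3×micro: 0 ⇒ (c0=3/32, c1=0)
macro 8: S0 reads c1=0 → after 1×micro: 3/64; S1 reads c1=0 → after 3×micro: 0 ⇒ (c0=3/64, c1=0)

S0 state at macro-step 3 = 3/2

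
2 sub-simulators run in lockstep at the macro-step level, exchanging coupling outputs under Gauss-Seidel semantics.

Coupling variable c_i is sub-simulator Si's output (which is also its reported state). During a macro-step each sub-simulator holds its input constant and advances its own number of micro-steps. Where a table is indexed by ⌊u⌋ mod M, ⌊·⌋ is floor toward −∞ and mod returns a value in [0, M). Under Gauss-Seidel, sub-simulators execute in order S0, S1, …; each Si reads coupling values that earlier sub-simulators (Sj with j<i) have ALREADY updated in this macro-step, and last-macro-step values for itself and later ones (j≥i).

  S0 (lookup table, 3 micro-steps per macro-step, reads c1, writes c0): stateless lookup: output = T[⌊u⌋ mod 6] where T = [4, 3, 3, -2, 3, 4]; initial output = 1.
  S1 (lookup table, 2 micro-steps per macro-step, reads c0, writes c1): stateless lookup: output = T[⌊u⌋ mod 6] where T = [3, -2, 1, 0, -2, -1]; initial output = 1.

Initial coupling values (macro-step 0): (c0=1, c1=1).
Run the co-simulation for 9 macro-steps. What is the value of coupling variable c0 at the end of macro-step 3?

c0 at macro-step 3 = 3

macro 1: S0 reads c1=1 → after 3×micro: 3; S1 reads c0=3 → after 2×micro: 0 ⇒ (c0=3, c1=0)
macro 2: S0 reads c1=0 → after 3×micro: 4; S1 reads c0=4 → after 2×micro: -2 ⇒ (c0=4, c1=-2)
macro 3: S0 reads c1=-2 → after 3×micro: 3; S1 reads c0=3 → after 2×micro: 0 ⇒ (c0=3, c1=0)
macro 4: S0 reads c1=0 → after 3×micro: 4; S1 reads c0=4 → after 2×micro: -2 ⇒ (c0=4, c1=-2)
macro 5: S0 reads c1=-2 → after 3×micro: 3; S1 reads c0=3 → after 2×micro: 0 ⇒ (c0=3, c1=0)
macro 6: S0 reads c1=0 → after 3×micro: 4; S1 reads c0=4 → after 2×micro: -2 ⇒ (c0=4, c1=-2)
macro 7: S0 reads c1=-2 → after 3×micro: 3; S1 reads c0=3 → after 2×micro: 0 ⇒ (c0=3, c1=0)
macro 8: S0 reads c1=0 → after 3×micro: 4; S1 reads c0=4 → after 2×micro: -2 ⇒ (c0=4, c1=-2)
macro 9: S0 reads c1=-2 → after 3×micro: 3; S1 reads c0=3 → after 2×micro: 0 ⇒ (c0=3, c1=0)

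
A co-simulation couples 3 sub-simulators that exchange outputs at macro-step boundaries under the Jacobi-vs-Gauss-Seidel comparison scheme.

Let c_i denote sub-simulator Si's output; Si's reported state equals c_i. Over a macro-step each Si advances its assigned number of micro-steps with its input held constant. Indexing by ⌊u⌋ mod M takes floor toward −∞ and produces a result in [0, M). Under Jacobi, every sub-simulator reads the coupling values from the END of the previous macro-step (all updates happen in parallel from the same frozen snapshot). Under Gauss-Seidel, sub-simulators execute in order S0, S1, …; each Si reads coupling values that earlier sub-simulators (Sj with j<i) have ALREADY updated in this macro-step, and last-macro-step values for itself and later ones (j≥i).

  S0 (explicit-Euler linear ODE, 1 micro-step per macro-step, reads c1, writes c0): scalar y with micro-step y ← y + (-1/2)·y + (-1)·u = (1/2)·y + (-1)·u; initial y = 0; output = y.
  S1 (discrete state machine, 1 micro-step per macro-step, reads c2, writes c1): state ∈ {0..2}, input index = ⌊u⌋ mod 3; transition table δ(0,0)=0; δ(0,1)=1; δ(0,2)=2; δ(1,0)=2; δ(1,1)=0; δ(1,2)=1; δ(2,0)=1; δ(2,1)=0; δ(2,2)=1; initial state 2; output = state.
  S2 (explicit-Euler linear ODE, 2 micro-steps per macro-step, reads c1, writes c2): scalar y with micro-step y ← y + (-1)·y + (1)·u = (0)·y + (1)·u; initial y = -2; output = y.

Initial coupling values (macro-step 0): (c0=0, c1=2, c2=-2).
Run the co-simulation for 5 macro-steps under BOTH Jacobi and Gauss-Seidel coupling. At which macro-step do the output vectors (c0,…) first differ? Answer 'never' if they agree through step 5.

[Jacobi] macro 1: S0 reads c1=2 → after 1×micro: -2; S1 reads c2=-2 → after 1×micro: 0; S2 reads c1=2 → after 2×micro: 2 ⇒ (c0=-2, c1=0, c2=2)
[Jacobi] macro 2: S0 reads c1=0 → after 1×micro: -1; S1 reads c2=2 → after 1×micro: 2; S2 reads c1=0 → after 2×micro: 0 ⇒ (c0=-1, c1=2, c2=0)
[Jacobi] macro 3: S0 reads c1=2 → after 1×micro: -5/2; S1 reads c2=0 → after 1×micro: 1; S2 reads c1=2 → after 2×micro: 2 ⇒ (c0=-5/2, c1=1, c2=2)
[Jacobi] macro 4: S0 reads c1=1 → after 1×micro: -9/4; S1 reads c2=2 → after 1×micro: 1; S2 reads c1=1 → after 2×micro: 1 ⇒ (c0=-9/4, c1=1, c2=1)
[Jacobi] macro 5: S0 reads c1=1 → after 1×micro: -17/8; S1 reads c2=1 → after 1×micro: 0; S2 reads c1=1 → after 2×micro: 1 ⇒ (c0=-17/8, c1=0, c2=1)
[Gauss-Seidel] macro 1: S0 reads c1=2 → after 1×micro: -2; S1 reads c2=-2 → after 1×micro: 0; S2 reads c1=0 → after 2×micro: 0 ⇒ (c0=-2, c1=0, c2=0)
[Gauss-Seidel] macro 2: S0 reads c1=0 → after 1×micro: -1; S1 reads c2=0 → after 1×micro: 0; S2 reads c1=0 → after 2×micro: 0 ⇒ (c0=-1, c1=0, c2=0)
[Gauss-Seidel] macro 3: S0 reads c1=0 → after 1×micro: -1/2; S1 reads c2=0 → after 1×micro: 0; S2 reads c1=0 → after 2×micro: 0 ⇒ (c0=-1/2, c1=0, c2=0)
[Gauss-Seidel] macro 4: S0 reads c1=0 → after 1×micro: -1/4; S1 reads c2=0 → after 1×micro: 0; S2 reads c1=0 → after 2×micro: 0 ⇒ (c0=-1/4, c1=0, c2=0)
[Gauss-Seidel] macro 5: S0 reads c1=0 → after 1×micro: -1/8; S1 reads c2=0 → after 1×micro: 0; S2 reads c1=0 → after 2×micro: 0 ⇒ (c0=-1/8, c1=0, c2=0)

first divergence at macro-step: 1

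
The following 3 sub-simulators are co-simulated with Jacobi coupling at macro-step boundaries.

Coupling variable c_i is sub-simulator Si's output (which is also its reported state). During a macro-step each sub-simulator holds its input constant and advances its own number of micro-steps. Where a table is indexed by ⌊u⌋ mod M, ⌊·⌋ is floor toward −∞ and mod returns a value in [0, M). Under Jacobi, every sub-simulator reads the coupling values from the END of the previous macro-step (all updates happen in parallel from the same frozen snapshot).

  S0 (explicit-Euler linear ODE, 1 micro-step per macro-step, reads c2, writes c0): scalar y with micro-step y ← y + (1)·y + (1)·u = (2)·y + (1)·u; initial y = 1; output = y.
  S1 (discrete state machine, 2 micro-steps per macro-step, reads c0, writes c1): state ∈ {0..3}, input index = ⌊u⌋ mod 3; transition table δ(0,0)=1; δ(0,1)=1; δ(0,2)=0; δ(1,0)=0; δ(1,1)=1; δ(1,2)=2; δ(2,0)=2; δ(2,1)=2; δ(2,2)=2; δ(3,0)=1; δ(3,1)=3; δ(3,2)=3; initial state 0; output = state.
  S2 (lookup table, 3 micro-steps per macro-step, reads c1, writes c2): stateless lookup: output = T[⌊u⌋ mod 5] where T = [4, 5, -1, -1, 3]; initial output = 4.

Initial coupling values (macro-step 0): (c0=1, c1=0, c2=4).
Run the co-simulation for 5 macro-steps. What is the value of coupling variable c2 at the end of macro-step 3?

macro 1: S0 reads c2=4 → after 1×micro: 6; S1 reads c0=1 → after 2×micro: 1; S2 reads c1=0 → after 3×micro: 4 ⇒ (c0=6, c1=1, c2=4)
macro 2: S0 reads c2=4 → after 1×micro: 16; S1 reads c0=6 → after 2×micro: 1; S2 reads c1=1 → after 3×micro: 5 ⇒ (c0=16, c1=1, c2=5)
macro 3: S0 reads c2=5 → after 1×micro: 37; S1 reads c0=16 → after 2×micro: 1; S2 reads c1=1 → after 3×micro: 5 ⇒ (c0=37, c1=1, c2=5)
macro 4: S0 reads c2=5 → after 1×micro: 79; S1 reads c0=37 → after 2×micro: 1; S2 reads c1=1 → after 3×micro: 5 ⇒ (c0=79, c1=1, c2=5)
macro 5: S0 reads c2=5 → after 1×micro: 163; S1 reads c0=79 → after 2×micro: 1; S2 reads c1=1 → after 3×micro: 5 ⇒ (c0=163, c1=1, c2=5)

c2 at macro-step 3 = 5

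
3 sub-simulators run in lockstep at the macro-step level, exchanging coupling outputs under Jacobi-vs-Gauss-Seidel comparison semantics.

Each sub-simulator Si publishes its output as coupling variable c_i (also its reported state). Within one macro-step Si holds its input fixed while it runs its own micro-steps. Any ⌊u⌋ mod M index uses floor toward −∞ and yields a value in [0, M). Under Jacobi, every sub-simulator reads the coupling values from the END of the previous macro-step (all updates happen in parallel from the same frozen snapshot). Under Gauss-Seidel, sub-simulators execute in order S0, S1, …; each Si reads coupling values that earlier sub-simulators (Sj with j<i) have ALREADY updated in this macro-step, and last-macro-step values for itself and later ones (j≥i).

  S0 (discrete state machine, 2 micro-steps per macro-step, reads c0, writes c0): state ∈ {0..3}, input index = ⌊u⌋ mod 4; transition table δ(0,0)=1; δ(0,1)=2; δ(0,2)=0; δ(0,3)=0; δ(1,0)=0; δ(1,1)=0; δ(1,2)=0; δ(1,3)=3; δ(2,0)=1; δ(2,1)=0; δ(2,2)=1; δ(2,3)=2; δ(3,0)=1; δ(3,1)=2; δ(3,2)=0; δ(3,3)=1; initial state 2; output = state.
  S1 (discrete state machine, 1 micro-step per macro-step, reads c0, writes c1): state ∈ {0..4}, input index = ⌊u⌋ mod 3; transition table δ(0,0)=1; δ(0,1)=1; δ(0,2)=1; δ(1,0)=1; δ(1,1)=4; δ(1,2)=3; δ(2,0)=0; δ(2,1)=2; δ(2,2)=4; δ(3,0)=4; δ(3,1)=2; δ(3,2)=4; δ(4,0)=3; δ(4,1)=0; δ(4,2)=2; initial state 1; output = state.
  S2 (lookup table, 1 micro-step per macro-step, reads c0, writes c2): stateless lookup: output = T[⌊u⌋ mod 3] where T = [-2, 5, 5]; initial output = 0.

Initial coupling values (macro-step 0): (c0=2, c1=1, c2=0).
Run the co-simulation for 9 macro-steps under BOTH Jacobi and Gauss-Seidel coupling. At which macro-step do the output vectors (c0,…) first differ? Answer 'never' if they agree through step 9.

[Jacobi] macro 1: S0 reads c0=2 → after 2×micro: 0; S1 reads c0=2 → after 1×micro: 3; S2 reads c0=2 → after 1×micro: 5 ⇒ (c0=0, c1=3, c2=5)
[Jacobi] macro 2: S0 reads c0=0 → after 2×micro: 0; S1 reads c0=0 → after 1×micro: 4; S2 reads c0=0 → after 1×micro: -2 ⇒ (c0=0, c1=4, c2=-2)
[Jacobi] macro 3: S0 reads c0=0 → after 2×micro: 0; S1 reads c0=0 → after 1×micro: 3; S2 reads c0=0 → after 1×micro: -2 ⇒ (c0=0, c1=3, c2=-2)
[Jacobi] macro 4: S0 reads c0=0 → after 2×micro: 0; S1 reads c0=0 → after 1×micro: 4; S2 reads c0=0 → after 1×micro: -2 ⇒ (c0=0, c1=4, c2=-2)
[Jacobi] macro 5: S0 reads c0=0 → after 2×micro: 0; S1 reads c0=0 → after 1×micro: 3; S2 reads c0=0 → after 1×micro: -2 ⇒ (c0=0, c1=3, c2=-2)
[Jacobi] macro 6: S0 reads c0=0 → after 2×micro: 0; S1 reads c0=0 → after 1×micro: 4; S2 reads c0=0 → after 1×micro: -2 ⇒ (c0=0, c1=4, c2=-2)
[Jacobi] macro 7: S0 reads c0=0 → after 2×micro: 0; S1 reads c0=0 → after 1×micro: 3; S2 reads c0=0 → after 1×micro: -2 ⇒ (c0=0, c1=3, c2=-2)
[Jacobi] macro 8: S0 reads c0=0 → after 2×micro: 0; S1 reads c0=0 → after 1×micro: 4; S2 reads c0=0 → after 1×micro: -2 ⇒ (c0=0, c1=4, c2=-2)
[Jacobi] macro 9: S0 reads c0=0 → after 2×micro: 0; S1 reads c0=0 → after 1×micro: 3; S2 reads c0=0 → after 1×micro: -2 ⇒ (c0=0, c1=3, c2=-2)
[Gauss-Seidel] macro 1: S0 reads c0=2 → after 2×micro: 0; S1 reads c0=0 → after 1×micro: 1; S2 reads c0=0 → after 1×micro: -2 ⇒ (c0=0, c1=1, c2=-2)
[Gauss-Seidel] macro 2: S0 reads c0=0 → after 2×micro: 0; S1 reads c0=0 → after 1×micro: 1; S2 reads c0=0 → after 1×micro: -2 ⇒ (c0=0, c1=1, c2=-2)
[Gauss-Seidel] macro 3: S0 reads c0=0 → after 2×micro: 0; S1 reads c0=0 → after 1×micro: 1; S2 reads c0=0 → after 1×micro: -2 ⇒ (c0=0, c1=1, c2=-2)
[Gauss-Seidel] macro 4: S0 reads c0=0 → after 2×micro: 0; S1 reads c0=0 → after 1×micro: 1; S2 reads c0=0 → after 1×micro: -2 ⇒ (c0=0, c1=1, c2=-2)
[Gauss-Seidel] macro 5: S0 reads c0=0 → after 2×micro: 0; S1 reads c0=0 → after 1×micro: 1; S2 reads c0=0 → after 1×micro: -2 ⇒ (c0=0, c1=1, c2=-2)
[Gauss-Seidel] macro 6: S0 reads c0=0 → after 2×micro: 0; S1 reads c0=0 → after 1×micro: 1; S2 reads c0=0 → after 1×micro: -2 ⇒ (c0=0, c1=1, c2=-2)
[Gauss-Seidel] macro 7: S0 reads c0=0 → after 2×micro: 0; S1 reads c0=0 → after 1×micro: 1; S2 reads c0=0 → after 1×micro: -2 ⇒ (c0=0, c1=1, c2=-2)
[Gauss-Seidel] macro 8: S0 reads c0=0 → after 2×micro: 0; S1 reads c0=0 → after 1×micro: 1; S2 reads c0=0 → after 1×micro: -2 ⇒ (c0=0, c1=1, c2=-2)
[Gauss-Seidel] macro 9: S0 reads c0=0 → after 2×micro: 0; S1 reads c0=0 → after 1×micro: 1; S2 reads c0=0 → after 1×micro: -2 ⇒ (c0=0, c1=1, c2=-2)

first divergence at macro-step: 1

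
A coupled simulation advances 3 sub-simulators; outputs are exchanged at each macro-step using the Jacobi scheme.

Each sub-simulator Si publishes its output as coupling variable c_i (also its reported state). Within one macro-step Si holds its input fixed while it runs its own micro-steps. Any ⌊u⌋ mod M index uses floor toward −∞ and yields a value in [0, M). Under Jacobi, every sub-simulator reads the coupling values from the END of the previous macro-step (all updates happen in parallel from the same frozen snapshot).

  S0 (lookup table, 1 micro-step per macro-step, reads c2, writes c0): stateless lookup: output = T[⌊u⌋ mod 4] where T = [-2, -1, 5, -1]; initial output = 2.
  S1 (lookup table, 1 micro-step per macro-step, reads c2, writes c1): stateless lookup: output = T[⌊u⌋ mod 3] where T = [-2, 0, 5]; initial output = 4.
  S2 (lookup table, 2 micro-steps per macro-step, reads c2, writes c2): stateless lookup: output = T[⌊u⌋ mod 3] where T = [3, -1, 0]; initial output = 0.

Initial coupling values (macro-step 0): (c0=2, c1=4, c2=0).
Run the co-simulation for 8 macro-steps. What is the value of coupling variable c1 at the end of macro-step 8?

c1 at macro-step 8 = -2

macro 1: S0 reads c2=0 → after 1×micro: -2; S1 reads c2=0 → after 1×micro: -2; S2 reads c2=0 → after 2×micro: 3 ⇒ (c0=-2, c1=-2, c2=3)
macro 2: S0 reads c2=3 → after 1×micro: -1; S1 reads c2=3 → after 1×micro: -2; S2 reads c2=3 → after 2×micro: 3 ⇒ (c0=-1, c1=-2, c2=3)
macro 3: S0 reads c2=3 → after 1×micro: -1; S1 reads c2=3 → after 1×micro: -2; S2 reads c2=3 → after 2×micro: 3 ⇒ (c0=-1, c1=-2, c2=3)
macro 4: S0 reads c2=3 → after 1×micro: -1; S1 reads c2=3 → after 1×micro: -2; S2 reads c2=3 → after 2×micro: 3 ⇒ (c0=-1, c1=-2, c2=3)
macro 5: S0 reads c2=3 → after 1×micro: -1; S1 reads c2=3 → after 1×micro: -2; S2 reads c2=3 → after 2×micro: 3 ⇒ (c0=-1, c1=-2, c2=3)
macro 6: S0 reads c2=3 → after 1×micro: -1; S1 reads c2=3 → after 1×micro: -2; S2 reads c2=3 → after 2×micro: 3 ⇒ (c0=-1, c1=-2, c2=3)
macro 7: S0 reads c2=3 → after 1×micro: -1; S1 reads c2=3 → after 1×micro: -2; S2 reads c2=3 → after 2×micro: 3 ⇒ (c0=-1, c1=-2, c2=3)
macro 8: S0 reads c2=3 → after 1×micro: -1; S1 reads c2=3 → after 1×micro: -2; S2 reads c2=3 → after 2×micro: 3 ⇒ (c0=-1, c1=-2, c2=3)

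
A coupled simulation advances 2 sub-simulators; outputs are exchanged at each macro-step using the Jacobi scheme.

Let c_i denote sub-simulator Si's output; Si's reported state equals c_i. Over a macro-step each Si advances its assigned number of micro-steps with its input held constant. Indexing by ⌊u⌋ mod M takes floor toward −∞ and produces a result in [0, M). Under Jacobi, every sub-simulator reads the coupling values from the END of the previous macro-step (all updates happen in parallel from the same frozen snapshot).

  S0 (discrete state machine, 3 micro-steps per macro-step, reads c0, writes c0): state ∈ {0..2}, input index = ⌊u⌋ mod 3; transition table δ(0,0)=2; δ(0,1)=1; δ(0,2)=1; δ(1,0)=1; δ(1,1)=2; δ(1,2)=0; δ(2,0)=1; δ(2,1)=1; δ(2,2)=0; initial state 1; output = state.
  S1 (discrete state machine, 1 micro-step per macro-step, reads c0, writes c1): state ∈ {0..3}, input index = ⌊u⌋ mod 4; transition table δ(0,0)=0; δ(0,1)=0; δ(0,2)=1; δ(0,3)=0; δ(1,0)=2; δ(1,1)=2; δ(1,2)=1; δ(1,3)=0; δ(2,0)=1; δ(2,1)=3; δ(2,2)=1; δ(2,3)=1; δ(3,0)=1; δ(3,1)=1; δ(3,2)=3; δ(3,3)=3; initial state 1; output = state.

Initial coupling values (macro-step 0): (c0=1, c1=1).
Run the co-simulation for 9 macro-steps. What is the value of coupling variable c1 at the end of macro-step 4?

macro 1: S0 reads c0=1 → after 3×micro: 2; S1 reads c0=1 → after 1×micro: 2 ⇒ (c0=2, c1=2)
macro 2: S0 reads c0=2 → after 3×micro: 0; S1 reads c0=2 → after 1×micro: 1 ⇒ (c0=0, c1=1)
macro 3: S0 reads c0=0 → after 3×micro: 1; S1 reads c0=0 → after 1×micro: 2 ⇒ (c0=1, c1=2)
macro 4: S0 reads c0=1 → after 3×micro: 2; S1 reads c0=1 → after 1×micro: 3 ⇒ (c0=2, c1=3)
macro 5: S0 reads c0=2 → after 3×micro: 0; S1 reads c0=2 → after 1×micro: 3 ⇒ (c0=0, c1=3)
macro 6: S0 reads c0=0 → after 3×micro: 1; S1 reads c0=0 → after 1×micro: 1 ⇒ (c0=1, c1=1)
macro 7: S0 reads c0=1 → after 3×micro: 2; S1 reads c0=1 → after 1×micro: 2 ⇒ (c0=2, c1=2)
macro 8: S0 reads c0=2 → after 3×micro: 0; S1 reads c0=2 → after 1×micro: 1 ⇒ (c0=0, c1=1)
macro 9: S0 reads c0=0 → after 3×micro: 1; S1 reads c0=0 → after 1×micro: 2 ⇒ (c0=1, c1=2)

c1 at macro-step 4 = 3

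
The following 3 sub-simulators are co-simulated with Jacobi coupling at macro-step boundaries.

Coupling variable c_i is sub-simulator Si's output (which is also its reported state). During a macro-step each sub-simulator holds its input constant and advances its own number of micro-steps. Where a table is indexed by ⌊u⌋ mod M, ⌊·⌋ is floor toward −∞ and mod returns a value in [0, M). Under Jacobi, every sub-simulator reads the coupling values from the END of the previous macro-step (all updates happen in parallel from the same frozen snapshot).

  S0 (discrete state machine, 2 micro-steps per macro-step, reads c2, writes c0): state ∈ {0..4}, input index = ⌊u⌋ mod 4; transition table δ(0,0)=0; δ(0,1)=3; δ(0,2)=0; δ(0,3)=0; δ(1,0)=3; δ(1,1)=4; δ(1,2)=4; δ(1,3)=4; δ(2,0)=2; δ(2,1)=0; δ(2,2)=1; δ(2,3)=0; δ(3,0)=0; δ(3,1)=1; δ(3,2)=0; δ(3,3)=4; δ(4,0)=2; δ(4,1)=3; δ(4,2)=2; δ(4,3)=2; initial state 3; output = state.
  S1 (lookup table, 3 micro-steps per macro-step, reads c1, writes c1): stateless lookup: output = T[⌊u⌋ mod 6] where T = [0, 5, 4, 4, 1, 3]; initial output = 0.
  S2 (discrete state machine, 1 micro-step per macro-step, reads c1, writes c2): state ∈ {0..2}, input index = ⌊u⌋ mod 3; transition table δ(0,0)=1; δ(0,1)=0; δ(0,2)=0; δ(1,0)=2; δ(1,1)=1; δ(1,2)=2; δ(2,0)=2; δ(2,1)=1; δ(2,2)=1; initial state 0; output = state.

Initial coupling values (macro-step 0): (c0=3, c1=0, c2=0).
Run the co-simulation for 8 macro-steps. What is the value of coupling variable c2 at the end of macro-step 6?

macro 1: S0 reads c2=0 → after 2×micro: 0; S1 reads c1=0 → after 3×micro: 0; S2 reads c1=0 → after 1×micro: 1 ⇒ (c0=0, c1=0, c2=1)
macro 2: S0 reads c2=1 → after 2×micro: 1; S1 reads c1=0 → after 3×micro: 0; S2 reads c1=0 → after 1×micro: 2 ⇒ (c0=1, c1=0, c2=2)
macro 3: S0 reads c2=2 → after 2×micro: 2; S1 reads c1=0 → after 3×micro: 0; S2 reads c1=0 → after 1×micro: 2 ⇒ (c0=2, c1=0, c2=2)
macro 4: S0 reads c2=2 → after 2×micro: 4; S1 reads c1=0 → after 3×micro: 0; S2 reads c1=0 → after 1×micro: 2 ⇒ (c0=4, c1=0, c2=2)
macro 5: S0 reads c2=2 → after 2×micro: 1; S1 reads c1=0 → after 3×micro: 0; S2 reads c1=0 → after 1×micro: 2 ⇒ (c0=1, c1=0, c2=2)
macro 6: S0 reads c2=2 → after 2×micro: 2; S1 reads c1=0 → after 3×micro: 0; S2 reads c1=0 → after 1×micro: 2 ⇒ (c0=2, c1=0, c2=2)
macro 7: S0 reads c2=2 → after 2×micro: 4; S1 reads c1=0 → after 3×micro: 0; S2 reads c1=0 → after 1×micro: 2 ⇒ (c0=4, c1=0, c2=2)
macro 8: S0 reads c2=2 → after 2×micro: 1; S1 reads c1=0 → after 3×micro: 0; S2 reads c1=0 → after 1×micro: 2 ⇒ (c0=1, c1=0, c2=2)

c2 at macro-step 6 = 2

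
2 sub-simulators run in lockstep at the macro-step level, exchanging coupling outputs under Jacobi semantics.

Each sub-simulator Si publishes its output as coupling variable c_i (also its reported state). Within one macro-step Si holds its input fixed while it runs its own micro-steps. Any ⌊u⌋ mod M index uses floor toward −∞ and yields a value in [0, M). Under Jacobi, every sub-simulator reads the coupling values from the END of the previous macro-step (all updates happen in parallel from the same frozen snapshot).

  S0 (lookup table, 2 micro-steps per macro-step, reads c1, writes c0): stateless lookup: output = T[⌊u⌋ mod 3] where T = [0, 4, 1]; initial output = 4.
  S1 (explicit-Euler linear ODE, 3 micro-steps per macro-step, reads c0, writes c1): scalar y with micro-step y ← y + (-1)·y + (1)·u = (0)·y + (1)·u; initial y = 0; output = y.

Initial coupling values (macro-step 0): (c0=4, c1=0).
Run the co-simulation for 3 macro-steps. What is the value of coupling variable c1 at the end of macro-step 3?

c1 at macro-step 3 = 4

macro 1: S0 reads c1=0 → after 2×micro: 0; S1 reads c0=4 → after 3×micro: 4 ⇒ (c0=0, c1=4)
macro 2: S0 reads c1=4 → after 2×micro: 4; S1 reads c0=0 → after 3×micro: 0 ⇒ (c0=4, c1=0)
macro 3: S0 reads c1=0 → after 2×micro: 0; S1 reads c0=4 → after 3×micro: 4 ⇒ (c0=0, c1=4)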